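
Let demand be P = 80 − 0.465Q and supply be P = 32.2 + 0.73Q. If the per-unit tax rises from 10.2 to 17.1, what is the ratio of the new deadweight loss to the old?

Competitive equilibrium: 80 − 0.465Q = 32.2 + 0.73Q → Q* = 40, P* = 61.4.
For a per-unit tax t: ΔQ = t/1.195, so DWL = ½·t·(t/1.195) = t²/2.39.
At t = 10.2: DWL = 43.531. At t = 17.1: DWL = 122.347.
Ratio = (17.1/10.2)² = 2.811.

2.811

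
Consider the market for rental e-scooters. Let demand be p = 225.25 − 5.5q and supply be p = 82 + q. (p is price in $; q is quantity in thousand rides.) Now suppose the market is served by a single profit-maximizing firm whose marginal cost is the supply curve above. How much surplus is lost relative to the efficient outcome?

$331.60 thousand

Competitive equilibrium: 225.25 − 5.5q = 82 + q → q* = 22.0385, p* = 104.0385.
Marginal revenue: MR = 225.25 − 11q. Set MR = MC: 225.25 − 11q = 82 + q → q_m = 11.9375.
Price p_m = 225.25 − 5.5·11.9375 = 159.5938; MC(q_m) = 82 + 1·11.9375 = 93.9375.
Competitive q* = 22.0385, so Δq = 10.101; wedge = 159.5938 − 93.9375 = 65.6563.
The triangle = ½ × 10.101 × 65.6563 = $331.60 thousand.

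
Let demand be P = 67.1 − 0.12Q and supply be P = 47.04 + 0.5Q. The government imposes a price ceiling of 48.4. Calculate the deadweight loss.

272.25

Competitive equilibrium: 67.1 − 0.12Q = 47.04 + 0.5Q → Q* = 32.3548, P* = 63.2174.
At the ceiling P = 48.4, quantity supplied = (48.4 − 47.04)/0.5 = 2.72.
Willingness to pay at Q' = 2.72: 67.1 − 0.12·2.72 = 66.7736.
ΔQ = 32.3548 − 2.72 = 29.6348; wedge = 66.7736 − 48.4 = 18.3736.
The triangle = ½ × 29.6348 × 18.3736 = 272.25.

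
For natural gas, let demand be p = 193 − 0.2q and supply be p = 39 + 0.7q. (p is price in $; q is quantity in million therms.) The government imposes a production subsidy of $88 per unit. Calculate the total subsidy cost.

Competitive equilibrium: 193 − 0.2q = 39 + 0.7q → q* = 171.1111, p* = 158.7778.
The subsidy lowers effective supply by 88: p = 0.7q − 49.
New quantity: 193 − 0.2q = 0.7q − 49 → q' = 268.8889.
Total subsidy cost = 88 × 268.8889 = $23662.22 million.

$23662.22 million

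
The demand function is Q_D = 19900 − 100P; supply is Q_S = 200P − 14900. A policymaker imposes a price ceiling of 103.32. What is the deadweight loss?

In inverse form: demand P = 199 − 0.01Q, supply P = 74.5 + 0.005Q.
Competitive equilibrium: 199 − 0.01Q = 74.5 + 0.005Q → Q* = 8300, P* = 116.
At the ceiling P = 103.32, quantity supplied = (103.32 − 74.5)/0.005 = 5764.
Willingness to pay at Q' = 5764: 199 − 0.01·5764 = 141.36.
ΔQ = 8300 − 5764 = 2536; wedge = 141.36 − 103.32 = 38.04.
Deadweight loss = ½ × 2536 × 38.04 = 48234.72.

48234.72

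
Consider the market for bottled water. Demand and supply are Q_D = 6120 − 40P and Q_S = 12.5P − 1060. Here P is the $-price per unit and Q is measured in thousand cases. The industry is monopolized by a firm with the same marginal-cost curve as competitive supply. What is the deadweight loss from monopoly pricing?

In inverse form: demand P = 153 − 0.025Q, supply P = 84.8 + 0.08Q.
Competitive equilibrium: 153 − 0.025Q = 84.8 + 0.08Q → Q* = 649.5238, P* = 136.7619.
Marginal revenue: MR = 153 − 0.05Q. Set MR = MC: 153 − 0.05Q = 84.8 + 0.08Q → Q_m = 524.6154.
Price P_m = 153 − 0.025·524.6154 = 139.8846; MC(Q_m) = 84.8 + 0.08·524.6154 = 126.7692.
Competitive Q* = 649.5238, so ΔQ = 124.9084; wedge = 139.8846 − 126.7692 = 13.1154.
DWL = ½ × 124.9084 × 13.1154 = $819.11 thousand.

$819.11 thousand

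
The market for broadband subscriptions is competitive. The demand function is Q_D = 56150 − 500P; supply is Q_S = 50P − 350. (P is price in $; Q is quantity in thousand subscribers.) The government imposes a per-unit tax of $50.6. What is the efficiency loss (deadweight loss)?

In inverse form: demand P = 112.3 − 0.002Q, supply P = 7 + 0.02Q.
Competitive equilibrium: 112.3 − 0.002Q = 7 + 0.02Q → Q* = 4786.3636, P* = 102.7273.
With the tax, the buyer price exceeds the seller price by 50.6: (112.3 − 0.002Q) − (7 + 0.02Q) = 50.6 → Q' = 2486.3636.
ΔQ = 4786.3636 − 2486.3636 = 2300; the wedge equals the tax, 50.6.
DWL = ½ × 2300 × 50.6 = $58190 thousand.

$58190 thousand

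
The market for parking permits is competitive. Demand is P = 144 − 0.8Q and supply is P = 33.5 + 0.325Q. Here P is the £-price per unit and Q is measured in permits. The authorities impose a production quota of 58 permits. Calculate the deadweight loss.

Competitive equilibrium: 144 − 0.8Q = 33.5 + 0.325Q → Q* = 98.2222, P* = 65.4222.
At Q = 58: demand price = 144 − 0.8·58 = 97.6; supply price = 33.5 + 0.325·58 = 52.35.
ΔQ = 98.2222 − 58 = 40.2222; wedge = 97.6 − 52.35 = 45.25.
The triangle = ½ × 40.2222 × 45.25 = £910.03.

£910.03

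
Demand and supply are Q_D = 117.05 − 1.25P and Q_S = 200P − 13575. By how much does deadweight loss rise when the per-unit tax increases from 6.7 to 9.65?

In inverse form: demand P = 93.64 − 0.8Q, supply P = 67.875 + 0.005Q.
Competitive equilibrium: 93.64 − 0.8Q = 67.875 + 0.005Q → Q* = 32.0062, P* = 68.035.
For a per-unit tax t: ΔQ = t/0.805, so DWL = ½·t·(t/0.805) = t²/1.61.
At t = 6.7: DWL = 27.882. At t = 9.65: DWL = 57.84.
Increase = 57.84 − 27.882 = 29.96.

29.96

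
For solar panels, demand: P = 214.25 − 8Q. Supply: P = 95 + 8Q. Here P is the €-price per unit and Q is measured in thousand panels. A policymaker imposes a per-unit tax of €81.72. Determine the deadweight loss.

€208.69 thousand

Competitive equilibrium: 214.25 − 8Q = 95 + 8Q → Q* = 7.4531, P* = 154.625.
With the tax, the buyer price exceeds the seller price by 81.72: (214.25 − 8Q) − (95 + 8Q) = 81.72 → Q' = 2.3456.
ΔQ = 7.4531 − 2.3456 = 5.1075; the wedge equals the tax, 81.72.
Deadweight loss = ½ × 5.1075 × 81.72 = €208.69 thousand.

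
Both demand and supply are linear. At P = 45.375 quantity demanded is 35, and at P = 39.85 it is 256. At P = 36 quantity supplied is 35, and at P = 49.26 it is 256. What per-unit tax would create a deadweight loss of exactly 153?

5.1

Demand slope = (39.85 − 45.375)/(256 − 35) = −0.025, so P = 46.25 − 0.025Q.
Supply slope = (49.26 − 36)/(256 − 35) = 0.06, so P = 33.9 + 0.06Q.
Competitive equilibrium: 46.25 − 0.025Q = 33.9 + 0.06Q → Q* = 145.2941, P* = 42.6176.
A tax t gives ΔQ = t/0.085 and wedge t, so DWL = t²/0.17.
t²/0.17 = 153 → t² = 26.01 → t = 5.1.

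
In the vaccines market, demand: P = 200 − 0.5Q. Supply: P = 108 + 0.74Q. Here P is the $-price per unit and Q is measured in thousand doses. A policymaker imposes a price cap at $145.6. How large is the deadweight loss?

Competitive equilibrium: 200 − 0.5Q = 108 + 0.74Q → Q* = 74.1935, P* = 162.9032.
At the ceiling P = 145.6, quantity supplied = (145.6 − 108)/0.74 = 50.8108.
Willingness to pay at Q' = 50.8108: 200 − 0.5·50.8108 = 174.5946.
ΔQ = 74.1935 − 50.8108 = 23.3827; wedge = 174.5946 − 145.6 = 28.9946.
DWL = ½ × 23.3827 × 28.9946 = $338.99 thousand.

$338.99 thousand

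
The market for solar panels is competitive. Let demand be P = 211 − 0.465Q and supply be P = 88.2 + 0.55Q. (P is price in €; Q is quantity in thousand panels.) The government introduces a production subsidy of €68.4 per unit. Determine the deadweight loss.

Competitive equilibrium: 211 − 0.465Q = 88.2 + 0.55Q → Q* = 120.9852, P* = 154.7419.
The subsidy lowers effective supply by 68.4: P = 19.8 + 0.55Q.
New quantity: 211 − 0.465Q = 19.8 + 0.55Q → Q' = 188.3744.
Overproduction ΔQ = 188.3744 − 120.9852 = 67.3892; wedge = subsidy = 68.4.
DWL = ½ × 67.3892 × 68.4 = €2304.71 thousand.

€2304.71 thousand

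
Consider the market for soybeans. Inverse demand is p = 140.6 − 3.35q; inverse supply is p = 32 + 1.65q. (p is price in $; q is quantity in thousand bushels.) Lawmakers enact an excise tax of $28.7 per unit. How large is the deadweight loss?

$82.369 thousand

Competitive equilibrium: 140.6 − 3.35q = 32 + 1.65q → q* = 21.72, p* = 67.838.
With the tax, the buyer price exceeds the seller price by 28.7: (140.6 − 3.35q) − (32 + 1.65q) = 28.7 → q' = 15.98.
Δq = 21.72 − 15.98 = 5.74; the wedge equals the tax, 28.7.
Welfare loss = ½ × 5.74 × 28.7 = $82.369 thousand.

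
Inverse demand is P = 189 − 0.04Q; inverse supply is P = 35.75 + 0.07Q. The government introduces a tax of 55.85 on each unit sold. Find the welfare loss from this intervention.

Competitive equilibrium: 189 − 0.04Q = 35.75 + 0.07Q → Q* = 1393.1818, P* = 133.2727.
With the tax, the buyer price exceeds the seller price by 55.85: (189 − 0.04Q) − (35.75 + 0.07Q) = 55.85 → Q' = 885.4545.
ΔQ = 1393.1818 − 885.4545 = 507.7273; the wedge equals the tax, 55.85.
DWL = ½ × 507.7273 × 55.85 = 14178.28.

14178.28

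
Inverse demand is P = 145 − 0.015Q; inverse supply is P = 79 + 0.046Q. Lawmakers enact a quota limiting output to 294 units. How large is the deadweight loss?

Competitive equilibrium: 145 − 0.015Q = 79 + 0.046Q → Q* = 1081.9672, P* = 128.7705.
At Q = 294: demand price = 145 − 0.015·294 = 140.59; supply price = 79 + 0.046·294 = 92.524.
ΔQ = 1081.9672 − 294 = 787.9672; wedge = 140.59 − 92.524 = 48.066.
The triangle = ½ × 787.9672 × 48.066 = 18937.22.

18937.22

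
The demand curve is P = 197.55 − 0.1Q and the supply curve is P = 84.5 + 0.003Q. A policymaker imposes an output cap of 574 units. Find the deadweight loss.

Competitive equilibrium: 197.55 − 0.1Q = 84.5 + 0.003Q → Q* = 1097.5728, P* = 87.7927.
At Q = 574: demand price = 197.55 − 0.1·574 = 140.15; supply price = 84.5 + 0.003·574 = 86.222.
ΔQ = 1097.5728 − 574 = 523.5728; wedge = 140.15 − 86.222 = 53.928.
Deadweight loss = ½ × 523.5728 × 53.928 = 14117.62.

14117.62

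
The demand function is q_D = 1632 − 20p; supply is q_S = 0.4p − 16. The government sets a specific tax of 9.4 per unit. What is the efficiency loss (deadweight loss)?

In inverse form: demand p = 81.6 − 0.05q, supply p = 40 + 2.5q.
Competitive equilibrium: 81.6 − 0.05q = 40 + 2.5q → q* = 16.3137, p* = 80.7843.
With the tax, the buyer price exceeds the seller price by 9.4: (81.6 − 0.05q) − (40 + 2.5q) = 9.4 → q' = 12.6275.
Δq = 16.3137 − 12.6275 = 3.6862; the wedge equals the tax, 9.4.
DWL = ½ × 3.6862 × 9.4 = 17.33.

17.33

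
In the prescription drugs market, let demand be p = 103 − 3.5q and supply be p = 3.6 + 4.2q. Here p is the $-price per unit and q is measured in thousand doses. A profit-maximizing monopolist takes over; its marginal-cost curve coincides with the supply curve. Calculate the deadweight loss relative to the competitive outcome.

Competitive equilibrium: 103 − 3.5q = 3.6 + 4.2q → q* = 12.9091, p* = 57.8182.
Marginal revenue: MR = 103 − 7q. Set MR = MC: 103 − 7q = 3.6 + 4.2q → q_m = 8.875.
Price p_m = 103 − 3.5·8.875 = 71.9375; MC(q_m) = 3.6 + 4.2·8.875 = 40.875.
Competitive q* = 12.9091, so Δq = 4.0341; wedge = 71.9375 − 40.875 = 31.0625.
The triangle = ½ × 4.0341 × 31.0625 = $62.65 thousand.

$62.65 thousand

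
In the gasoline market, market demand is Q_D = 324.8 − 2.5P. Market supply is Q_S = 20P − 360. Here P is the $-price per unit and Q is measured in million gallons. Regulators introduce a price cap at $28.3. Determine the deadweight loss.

$410.45 million

In inverse form: demand P = 129.92 − 0.4Q, supply P = 18 + 0.05Q.
Competitive equilibrium: 129.92 − 0.4Q = 18 + 0.05Q → Q* = 248.7111, P* = 30.4356.
At the ceiling P = 28.3, quantity supplied = (28.3 − 18)/0.05 = 206.
Willingness to pay at Q' = 206: 129.92 − 0.4·206 = 47.52.
ΔQ = 248.7111 − 206 = 42.7111; wedge = 47.52 − 28.3 = 19.22.
Welfare loss = ½ × 42.7111 × 19.22 = $410.45 million.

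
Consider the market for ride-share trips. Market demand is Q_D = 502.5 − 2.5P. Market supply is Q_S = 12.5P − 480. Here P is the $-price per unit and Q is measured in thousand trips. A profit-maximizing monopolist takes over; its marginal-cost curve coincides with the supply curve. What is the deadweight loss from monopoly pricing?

$5690.16 thousand

In inverse form: demand P = 201 − 0.4Q, supply P = 38.4 + 0.08Q.
Competitive equilibrium: 201 − 0.4Q = 38.4 + 0.08Q → Q* = 338.75, P* = 65.5.
Marginal revenue: MR = 201 − 0.8Q. Set MR = MC: 201 − 0.8Q = 38.4 + 0.08Q → Q_m = 184.7727.
Price P_m = 201 − 0.4·184.7727 = 127.0909; MC(Q_m) = 38.4 + 0.08·184.7727 = 53.1818.
Competitive Q* = 338.75, so ΔQ = 153.9773; wedge = 127.0909 − 53.1818 = 73.9091.
DWL = ½ × 153.9773 × 73.9091 = $5690.16 thousand.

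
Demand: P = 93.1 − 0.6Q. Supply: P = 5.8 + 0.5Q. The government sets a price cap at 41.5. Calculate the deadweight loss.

Competitive equilibrium: 93.1 − 0.6Q = 5.8 + 0.5Q → Q* = 79.3636, P* = 45.4818.
At the ceiling P = 41.5, quantity supplied = (41.5 − 5.8)/0.5 = 71.4.
Willingness to pay at Q' = 71.4: 93.1 − 0.6·71.4 = 50.26.
ΔQ = 79.3636 − 71.4 = 7.9636; wedge = 50.26 − 41.5 = 8.76.
Deadweight loss = ½ × 7.9636 × 8.76 = 34.88.

34.88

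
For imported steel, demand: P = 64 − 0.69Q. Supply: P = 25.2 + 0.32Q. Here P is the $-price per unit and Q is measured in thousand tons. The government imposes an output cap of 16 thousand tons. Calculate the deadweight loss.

$253.75 thousand

Competitive equilibrium: 64 − 0.69Q = 25.2 + 0.32Q → Q* = 38.4158, P* = 37.4931.
At Q = 16: demand price = 64 − 0.69·16 = 52.96; supply price = 25.2 + 0.32·16 = 30.32.
ΔQ = 38.4158 − 16 = 22.4158; wedge = 52.96 − 30.32 = 22.64.
Welfare loss = ½ × 22.4158 × 22.64 = $253.75 thousand.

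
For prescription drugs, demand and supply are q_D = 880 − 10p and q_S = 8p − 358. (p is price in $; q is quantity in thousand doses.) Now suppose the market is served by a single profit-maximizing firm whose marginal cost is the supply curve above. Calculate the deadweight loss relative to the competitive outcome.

In inverse form: demand p = 88 − 0.1q, supply p = 44.75 + 0.125q.
Competitive equilibrium: 88 − 0.1q = 44.75 + 0.125q → q* = 192.2222, p* = 68.7778.
Marginal revenue: MR = 88 − 0.2q. Set MR = MC: 88 − 0.2q = 44.75 + 0.125q → q_m = 133.0769.
Price p_m = 88 − 0.1·133.0769 = 74.6923; MC(q_m) = 44.75 + 0.125·133.0769 = 61.3846.
Competitive q* = 192.2222, so Δq = 59.1453; wedge = 74.6923 − 61.3846 = 13.3077.
Welfare loss = ½ × 59.1453 × 13.3077 = $393.54 thousand.

$393.54 thousand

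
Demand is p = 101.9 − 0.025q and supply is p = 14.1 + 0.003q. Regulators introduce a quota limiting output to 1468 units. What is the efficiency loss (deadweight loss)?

Competitive equilibrium: 101.9 − 0.025q = 14.1 + 0.003q → q* = 3135.7143, p* = 23.5071.
At q = 1468: demand price = 101.9 − 0.025·1468 = 65.2; supply price = 14.1 + 0.003·1468 = 18.504.
Δq = 3135.7143 − 1468 = 1667.7143; wedge = 65.2 − 18.504 = 46.696.
Deadweight loss = ½ × 1667.7143 × 46.696 = 38937.79.

38937.79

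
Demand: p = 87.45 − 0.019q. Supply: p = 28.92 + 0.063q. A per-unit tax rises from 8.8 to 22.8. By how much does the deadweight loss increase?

Competitive equilibrium: 87.45 − 0.019q = 28.92 + 0.063q → q* = 713.7805, p* = 73.8882.
For a per-unit tax t: Δq = t/0.082, so DWL = ½·t·(t/0.082) = t²/0.164.
At t = 8.8: DWL = 472.195. At t = 22.8: DWL = 3169.756.
Increase = 3169.756 − 472.195 = 2697.56.

2697.56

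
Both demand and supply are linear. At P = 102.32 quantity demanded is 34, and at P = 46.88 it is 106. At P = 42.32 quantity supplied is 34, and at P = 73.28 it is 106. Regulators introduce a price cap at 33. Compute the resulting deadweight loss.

3082.33

Demand slope = (46.88 − 102.32)/(106 − 34) = −0.77, so P = 128.5 − 0.77Q.
Supply slope = (73.28 − 42.32)/(106 − 34) = 0.43, so P = 27.7 + 0.43Q.
Competitive equilibrium: 128.5 − 0.77Q = 27.7 + 0.43Q → Q* = 84, P* = 63.82.
At the ceiling P = 33, quantity supplied = (33 − 27.7)/0.43 = 12.3256.
Willingness to pay at Q' = 12.3256: 128.5 − 0.77·12.3256 = 119.0093.
ΔQ = 84 − 12.3256 = 71.6744; wedge = 119.0093 − 33 = 86.0093.
The triangle = ½ × 71.6744 × 86.0093 = 3082.33.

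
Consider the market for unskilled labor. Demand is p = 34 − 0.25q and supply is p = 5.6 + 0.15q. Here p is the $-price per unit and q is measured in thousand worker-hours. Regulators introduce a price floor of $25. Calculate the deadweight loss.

$245 thousand

Competitive equilibrium: 34 − 0.25q = 5.6 + 0.15q → q* = 71, p* = 16.25.
At the floor p = 25, quantity demanded = (34 − 25)/0.25 = 36.
Sellers' marginal cost at q' = 36: 5.6 + 0.15·36 = 11.
Δq = 71 − 36 = 35; wedge = 25 − 11 = 14.
Welfare loss = ½ × 35 × 14 = $245 thousand.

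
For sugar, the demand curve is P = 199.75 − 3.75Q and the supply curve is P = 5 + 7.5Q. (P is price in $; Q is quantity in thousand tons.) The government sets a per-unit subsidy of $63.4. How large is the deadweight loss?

Competitive equilibrium: 199.75 − 3.75Q = 5 + 7.5Q → Q* = 17.3111, P* = 134.8333.
The subsidy lowers effective supply by 63.4: P = 7.5Q − 58.4.
New quantity: 199.75 − 3.75Q = 7.5Q − 58.4 → Q' = 22.9467.
Overproduction ΔQ = 22.9467 − 17.3111 = 5.6356; wedge = subsidy = 63.4.
The triangle = ½ × 5.6356 × 63.4 = $178.65 thousand.

$178.65 thousand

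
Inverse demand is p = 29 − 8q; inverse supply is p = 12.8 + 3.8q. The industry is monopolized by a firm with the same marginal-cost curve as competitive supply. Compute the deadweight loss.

Competitive equilibrium: 29 − 8q = 12.8 + 3.8q → q* = 1.3729, p* = 18.0169.
Marginal revenue: MR = 29 − 16q. Set MR = MC: 29 − 16q = 12.8 + 3.8q → q_m = 0.8182.
Price p_m = 29 − 8·0.8182 = 22.4544; MC(q_m) = 12.8 + 3.8·0.8182 = 15.9092.
Competitive q* = 1.3729, so Δq = 0.5547; wedge = 22.4544 − 15.9092 = 6.5452.
Deadweight loss = ½ × 0.5547 × 6.5452 = 1.82.

1.82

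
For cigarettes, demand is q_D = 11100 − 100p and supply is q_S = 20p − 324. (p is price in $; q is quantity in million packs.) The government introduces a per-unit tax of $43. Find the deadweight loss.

In inverse form: demand p = 111 − 0.01q, supply p = 16.2 + 0.05q.
Competitive equilibrium: 111 − 0.01q = 16.2 + 0.05q → q* = 1580, p* = 95.2.
With the tax, the buyer price exceeds the seller price by 43: (111 − 0.01q) − (16.2 + 0.05q) = 43 → q' = 863.3333.
Δq = 1580 − 863.3333 = 716.6667; the wedge equals the tax, 43.
DWL = ½ × 716.6667 × 43 = $15408.33 million.

$15408.33 million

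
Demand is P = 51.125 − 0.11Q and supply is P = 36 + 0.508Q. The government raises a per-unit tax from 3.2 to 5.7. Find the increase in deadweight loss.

Competitive equilibrium: 51.125 − 0.11Q = 36 + 0.508Q → Q* = 24.4741, P* = 48.4328.
For a per-unit tax t: ΔQ = t/0.618, so DWL = ½·t·(t/0.618) = t²/1.236.
At t = 3.2: DWL = 8.285. At t = 5.7: DWL = 26.286.
Increase = 26.286 − 8.285 = 18.

18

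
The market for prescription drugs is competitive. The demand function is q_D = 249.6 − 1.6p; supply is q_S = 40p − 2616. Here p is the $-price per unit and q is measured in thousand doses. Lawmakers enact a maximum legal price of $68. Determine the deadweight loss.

In inverse form: demand p = 156 − 0.625q, supply p = 65.4 + 0.025q.
Competitive equilibrium: 156 − 0.625q = 65.4 + 0.025q → q* = 139.3846, p* = 68.8846.
At the ceiling p = 68, quantity supplied = (68 − 65.4)/0.025 = 104.
Willingness to pay at q' = 104: 156 − 0.625·104 = 91.
Δq = 139.3846 − 104 = 35.3846; wedge = 91 − 68 = 23.
Deadweight loss = ½ × 35.3846 × 23 = $406.92 thousand.

$406.92 thousand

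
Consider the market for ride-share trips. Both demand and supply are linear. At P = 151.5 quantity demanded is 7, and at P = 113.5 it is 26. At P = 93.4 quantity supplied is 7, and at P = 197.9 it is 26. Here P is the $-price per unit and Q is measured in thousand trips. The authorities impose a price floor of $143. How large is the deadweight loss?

$45.85 thousand

Demand slope = (113.5 − 151.5)/(26 − 7) = −2, so P = 165.5 − 2Q.
Supply slope = (197.9 − 93.4)/(26 − 7) = 5.5, so P = 54.9 + 5.5Q.
Competitive equilibrium: 165.5 − 2Q = 54.9 + 5.5Q → Q* = 14.7467, P* = 136.0067.
At the floor P = 143, quantity demanded = (165.5 − 143)/2 = 11.25.
Sellers' marginal cost at Q' = 11.25: 54.9 + 5.5·11.25 = 116.775.
ΔQ = 14.7467 − 11.25 = 3.4967; wedge = 143 − 116.775 = 26.225.
The triangle = ½ × 3.4967 × 26.225 = $45.85 thousand.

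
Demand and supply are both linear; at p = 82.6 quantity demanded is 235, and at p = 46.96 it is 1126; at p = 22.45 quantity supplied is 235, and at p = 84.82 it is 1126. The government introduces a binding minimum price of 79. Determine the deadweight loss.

Demand slope = (46.96 − 82.6)/(1126 − 235) = −0.04, so p = 92 − 0.04q.
Supply slope = (84.82 − 22.45)/(1126 − 235) = 0.07, so p = 6 + 0.07q.
Competitive equilibrium: 92 − 0.04q = 6 + 0.07q → q* = 781.8182, p* = 60.7273.
At the floor p = 79, quantity demanded = (92 − 79)/0.04 = 325.
Sellers' marginal cost at q' = 325: 6 + 0.07·325 = 28.75.
Δq = 781.8182 − 325 = 456.8182; wedge = 79 − 28.75 = 50.25.
Deadweight loss = ½ × 456.8182 × 50.25 = 11477.56.

11477.56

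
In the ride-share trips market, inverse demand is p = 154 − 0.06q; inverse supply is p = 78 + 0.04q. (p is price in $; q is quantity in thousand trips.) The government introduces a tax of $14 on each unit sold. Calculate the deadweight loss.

$980 thousand

Competitive equilibrium: 154 − 0.06q = 78 + 0.04q → q* = 760, p* = 108.4.
With the tax, the buyer price exceeds the seller price by 14: (154 − 0.06q) − (78 + 0.04q) = 14 → q' = 620.
Δq = 760 − 620 = 140; the wedge equals the tax, 14.
DWL = ½ × 140 × 14 = $980 thousand.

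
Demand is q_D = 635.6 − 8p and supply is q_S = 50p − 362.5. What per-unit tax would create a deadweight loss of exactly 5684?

40.6

In inverse form: demand p = 79.45 − 0.125q, supply p = 7.25 + 0.02q.
Competitive equilibrium: 79.45 − 0.125q = 7.25 + 0.02q → q* = 497.931, p* = 17.2086.
A tax t gives Δq = t/0.145 and wedge t, so DWL = t²/0.29.
t²/0.29 = 5684 → t² = 1648.36 → t = 40.6.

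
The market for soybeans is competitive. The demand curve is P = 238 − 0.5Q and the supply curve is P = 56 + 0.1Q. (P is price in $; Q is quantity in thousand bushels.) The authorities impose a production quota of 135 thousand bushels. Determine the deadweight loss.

Competitive equilibrium: 238 − 0.5Q = 56 + 0.1Q → Q* = 303.3333, P* = 86.3333.
At Q = 135: demand price = 238 − 0.5·135 = 170.5; supply price = 56 + 0.1·135 = 69.5.
ΔQ = 303.3333 − 135 = 168.3333; wedge = 170.5 − 69.5 = 101.
Deadweight loss = ½ × 168.3333 × 101 = $8500.83 thousand.

$8500.83 thousand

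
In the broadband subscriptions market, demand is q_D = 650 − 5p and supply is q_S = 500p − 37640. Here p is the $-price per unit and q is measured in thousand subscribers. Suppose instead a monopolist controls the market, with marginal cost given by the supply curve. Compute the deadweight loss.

$1834.50 thousand

In inverse form: demand p = 130 − 0.2q, supply p = 75.28 + 0.002q.
Competitive equilibrium: 130 − 0.2q = 75.28 + 0.002q → q* = 270.89109, p* = 75.82178.
Marginal revenue: MR = 130 − 0.4q. Set MR = MC: 130 − 0.4q = 75.28 + 0.002q → q_m = 136.1194.
Price p_m = 130 − 0.2·136.1194 = 102.77612; MC(q_m) = 75.28 + 0.002·136.1194 = 75.55224.
Competitive q* = 270.89109, so Δq = 134.77169; wedge = 102.77612 − 75.55224 = 27.22388.
Deadweight loss = ½ × 134.77169 × 27.22388 = $1834.50 thousand.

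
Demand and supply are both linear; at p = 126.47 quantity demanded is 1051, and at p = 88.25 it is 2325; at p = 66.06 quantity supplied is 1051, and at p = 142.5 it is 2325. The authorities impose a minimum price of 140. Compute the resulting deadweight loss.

56672.22

Demand slope = (88.25 − 126.47)/(2325 − 1051) = −0.03, so p = 158 − 0.03q.
Supply slope = (142.5 − 66.06)/(2325 − 1051) = 0.06, so p = 3 + 0.06q.
Competitive equilibrium: 158 − 0.03q = 3 + 0.06q → q* = 1722.2222, p* = 106.3333.
At the floor p = 140, quantity demanded = (158 − 140)/0.03 = 600.
Sellers' marginal cost at q' = 600: 3 + 0.06·600 = 39.
Δq = 1722.2222 − 600 = 1122.2222; wedge = 140 − 39 = 101.
The triangle = ½ × 1122.2222 × 101 = 56672.22.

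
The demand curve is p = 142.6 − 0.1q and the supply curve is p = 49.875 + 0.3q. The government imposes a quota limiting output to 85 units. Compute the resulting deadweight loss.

4310.78

Competitive equilibrium: 142.6 − 0.1q = 49.875 + 0.3q → q* = 231.8125, p* = 119.4188.
At q = 85: demand price = 142.6 − 0.1·85 = 134.1; supply price = 49.875 + 0.3·85 = 75.375.
Δq = 231.8125 − 85 = 146.8125; wedge = 134.1 − 75.375 = 58.725.
Welfare loss = ½ × 146.8125 × 58.725 = 4310.78.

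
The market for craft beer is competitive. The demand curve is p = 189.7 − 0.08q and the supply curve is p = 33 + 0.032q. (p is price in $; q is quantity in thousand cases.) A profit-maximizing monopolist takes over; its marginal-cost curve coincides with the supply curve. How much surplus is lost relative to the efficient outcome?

$19031.26 thousand

Competitive equilibrium: 189.7 − 0.08q = 33 + 0.032q → q* = 1399.10714, p* = 77.77143.
Marginal revenue: MR = 189.7 − 0.16q. Set MR = MC: 189.7 − 0.16q = 33 + 0.032q → q_m = 816.14583.
Price p_m = 189.7 − 0.08·816.14583 = 124.40833; MC(q_m) = 33 + 0.032·816.14583 = 59.11667.
Competitive q* = 1399.10714, so Δq = 582.96131; wedge = 124.40833 − 59.11667 = 65.29166.
Deadweight loss = ½ × 582.96131 × 65.29166 = $19031.26 thousand.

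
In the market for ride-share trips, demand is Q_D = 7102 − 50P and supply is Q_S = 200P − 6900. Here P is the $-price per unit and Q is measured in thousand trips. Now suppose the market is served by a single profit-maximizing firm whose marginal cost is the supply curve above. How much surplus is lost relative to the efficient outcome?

In inverse form: demand P = 142.04 − 0.02Q, supply P = 34.5 + 0.005Q.
Competitive equilibrium: 142.04 − 0.02Q = 34.5 + 0.005Q → Q* = 4301.6, P* = 56.008.
Marginal revenue: MR = 142.04 − 0.04Q. Set MR = MC: 142.04 − 0.04Q = 34.5 + 0.005Q → Q_m = 2389.77778.
Price P_m = 142.04 − 0.02·2389.77778 = 94.24444; MC(Q_m) = 34.5 + 0.005·2389.77778 = 46.44889.
Competitive Q* = 4301.6, so ΔQ = 1911.82222; wedge = 94.24444 − 46.44889 = 47.79555.
DWL = ½ × 1911.82222 × 47.79555 = $45688.30 thousand.

$45688.30 thousand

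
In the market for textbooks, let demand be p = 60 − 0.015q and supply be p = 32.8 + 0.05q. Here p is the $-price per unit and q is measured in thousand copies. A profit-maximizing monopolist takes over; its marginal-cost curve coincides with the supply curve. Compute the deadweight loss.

Competitive equilibrium: 60 − 0.015q = 32.8 + 0.05q → q* = 418.4615, p* = 53.7231.
Marginal revenue: MR = 60 − 0.03q. Set MR = MC: 60 − 0.03q = 32.8 + 0.05q → q_m = 340.
Price p_m = 60 − 0.015·340 = 54.9; MC(q_m) = 32.8 + 0.05·340 = 49.8.
Competitive q* = 418.4615, so Δq = 78.4615; wedge = 54.9 − 49.8 = 5.1.
DWL = ½ × 78.4615 × 5.1 = $200.08 thousand.

$200.08 thousand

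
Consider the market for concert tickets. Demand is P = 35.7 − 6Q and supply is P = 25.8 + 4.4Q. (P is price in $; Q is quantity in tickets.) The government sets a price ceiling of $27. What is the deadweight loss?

Competitive equilibrium: 35.7 − 6Q = 25.8 + 4.4Q → Q* = 0.9519, P* = 29.9885.
At the ceiling P = 27, quantity supplied = (27 − 25.8)/4.4 = 0.2727.
Willingness to pay at Q' = 0.2727: 35.7 − 6·0.2727 = 34.0638.
ΔQ = 0.9519 − 0.2727 = 0.6792; wedge = 34.0638 − 27 = 7.0638.
Welfare loss = ½ × 0.6792 × 7.0638 = $2.40.

$2.40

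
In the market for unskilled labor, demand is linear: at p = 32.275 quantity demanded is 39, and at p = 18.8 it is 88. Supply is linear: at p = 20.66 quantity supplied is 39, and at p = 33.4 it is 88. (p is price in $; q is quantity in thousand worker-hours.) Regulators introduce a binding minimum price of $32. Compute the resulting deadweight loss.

Demand slope = (18.8 − 32.275)/(88 − 39) = −0.275, so p = 43 − 0.275q.
Supply slope = (33.4 − 20.66)/(88 − 39) = 0.26, so p = 10.52 + 0.26q.
Competitive equilibrium: 43 − 0.275q = 10.52 + 0.26q → q* = 60.71028, p* = 26.30467.
At the floor p = 32, quantity demanded = (43 − 32)/0.275 = 40.
Sellers' marginal cost at q' = 40: 10.52 + 0.26·40 = 20.92.
Δq = 60.71028 − 40 = 20.71028; wedge = 32 − 20.92 = 11.08.
Deadweight loss = ½ × 20.71028 × 11.08 = $114.73 thousand.

$114.73 thousand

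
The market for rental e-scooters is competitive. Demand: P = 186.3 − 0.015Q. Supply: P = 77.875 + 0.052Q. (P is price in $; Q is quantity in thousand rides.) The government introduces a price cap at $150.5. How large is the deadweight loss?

$1645.80 thousand

Competitive equilibrium: 186.3 − 0.015Q = 77.875 + 0.052Q → Q* = 1618.2836, P* = 162.0257.
At the ceiling P = 150.5, quantity supplied = (150.5 − 77.875)/0.052 = 1396.6346.
Willingness to pay at Q' = 1396.6346: 186.3 − 0.015·1396.6346 = 165.3505.
ΔQ = 1618.2836 − 1396.6346 = 221.649; wedge = 165.3505 − 150.5 = 14.8505.
Deadweight loss = ½ × 221.649 × 14.8505 = $1645.80 thousand.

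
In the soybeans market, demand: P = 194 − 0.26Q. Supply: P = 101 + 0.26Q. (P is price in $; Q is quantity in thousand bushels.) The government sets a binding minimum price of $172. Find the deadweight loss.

Competitive equilibrium: 194 − 0.26Q = 101 + 0.26Q → Q* = 178.8462, P* = 147.5.
At the floor P = 172, quantity demanded = (194 − 172)/0.26 = 84.6154.
Sellers' marginal cost at Q' = 84.6154: 101 + 0.26·84.6154 = 123.
ΔQ = 178.8462 − 84.6154 = 94.2308; wedge = 172 − 123 = 49.
Deadweight loss = ½ × 94.2308 × 49 = $2308.65 thousand.

$2308.65 thousand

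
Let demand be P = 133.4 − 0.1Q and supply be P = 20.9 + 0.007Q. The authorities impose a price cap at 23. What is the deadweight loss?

30206.36

Competitive equilibrium: 133.4 − 0.1Q = 20.9 + 0.007Q → Q* = 1051.4019, P* = 28.2598.
At the ceiling P = 23, quantity supplied = (23 − 20.9)/0.007 = 300.
Willingness to pay at Q' = 300: 133.4 − 0.1·300 = 103.4.
ΔQ = 1051.4019 − 300 = 751.4019; wedge = 103.4 − 23 = 80.4.
Deadweight loss = ½ × 751.4019 × 80.4 = 30206.36.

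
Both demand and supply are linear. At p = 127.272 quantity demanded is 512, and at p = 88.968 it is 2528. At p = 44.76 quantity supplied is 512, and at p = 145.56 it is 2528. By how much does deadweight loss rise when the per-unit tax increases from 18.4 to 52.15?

Demand slope = (88.968 − 127.272)/(2528 − 512) = −0.019, so p = 137 − 0.019q.
Supply slope = (145.56 − 44.76)/(2528 − 512) = 0.05, so p = 19.16 + 0.05q.
Competitive equilibrium: 137 − 0.019q = 19.16 + 0.05q → q* = 1707.8261, p* = 104.5513.
For a per-unit tax t: Δq = t/0.069, so DWL = ½·t·(t/0.069) = t²/0.138.
At t = 18.4: DWL = 2453.333. At t = 52.15: DWL = 19707.409.
Increase = 19707.409 − 2453.333 = 17254.08.

17254.08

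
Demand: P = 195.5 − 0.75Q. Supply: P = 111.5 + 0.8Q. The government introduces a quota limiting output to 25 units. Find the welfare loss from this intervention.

Competitive equilibrium: 195.5 − 0.75Q = 111.5 + 0.8Q → Q* = 54.1935, P* = 154.8548.
At Q = 25: demand price = 195.5 − 0.75·25 = 176.75; supply price = 111.5 + 0.8·25 = 131.5.
ΔQ = 54.1935 − 25 = 29.1935; wedge = 176.75 − 131.5 = 45.25.
DWL = ½ × 29.1935 × 45.25 = 660.50.

660.50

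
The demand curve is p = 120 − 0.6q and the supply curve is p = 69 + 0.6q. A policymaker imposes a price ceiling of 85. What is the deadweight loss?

Competitive equilibrium: 120 − 0.6q = 69 + 0.6q → q* = 42.5, p* = 94.5.
At the ceiling p = 85, quantity supplied = (85 − 69)/0.6 = 26.6667.
Willingness to pay at q' = 26.6667: 120 − 0.6·26.6667 = 104.
Δq = 42.5 − 26.6667 = 15.8333; wedge = 104 − 85 = 19.
DWL = ½ × 15.8333 × 19 = 150.42.

150.42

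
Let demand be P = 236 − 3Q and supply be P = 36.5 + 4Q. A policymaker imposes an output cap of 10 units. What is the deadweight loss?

1197.875

Competitive equilibrium: 236 − 3Q = 36.5 + 4Q → Q* = 28.5, P* = 150.5.
At Q = 10: demand price = 236 − 3·10 = 206; supply price = 36.5 + 4·10 = 76.5.
ΔQ = 28.5 − 10 = 18.5; wedge = 206 − 76.5 = 129.5.
Welfare loss = ½ × 18.5 × 129.5 = 1197.875.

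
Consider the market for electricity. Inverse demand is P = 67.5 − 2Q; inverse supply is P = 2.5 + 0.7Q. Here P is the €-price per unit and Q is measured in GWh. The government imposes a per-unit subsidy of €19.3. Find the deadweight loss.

Competitive equilibrium: 67.5 − 2Q = 2.5 + 0.7Q → Q* = 24.0741, P* = 19.3519.
The subsidy lowers effective supply by 19.3: P = 0.7Q − 16.8.
New quantity: 67.5 − 2Q = 0.7Q − 16.8 → Q' = 31.2222.
Overproduction ΔQ = 31.2222 − 24.0741 = 7.1481; wedge = subsidy = 19.3.
DWL = ½ × 7.1481 × 19.3 = €68.98.

€68.98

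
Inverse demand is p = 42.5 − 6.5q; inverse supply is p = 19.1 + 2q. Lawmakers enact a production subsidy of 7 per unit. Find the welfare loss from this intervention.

Competitive equilibrium: 42.5 − 6.5q = 19.1 + 2q → q* = 2.7529, p* = 24.6059.
The subsidy lowers effective supply by 7: p = 12.1 + 2q.
New quantity: 42.5 − 6.5q = 12.1 + 2q → q' = 3.5765.
Overproduction Δq = 3.5765 − 2.7529 = 0.8236; wedge = subsidy = 7.
The triangle = ½ × 0.8236 × 7 = 2.88.

2.88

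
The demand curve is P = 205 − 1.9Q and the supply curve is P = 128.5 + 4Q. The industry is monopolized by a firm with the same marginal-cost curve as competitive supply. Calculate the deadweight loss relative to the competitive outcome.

Competitive equilibrium: 205 − 1.9Q = 128.5 + 4Q → Q* = 12.9661, P* = 180.3644.
Marginal revenue: MR = 205 − 3.8Q. Set MR = MC: 205 − 3.8Q = 128.5 + 4Q → Q_m = 9.8077.
Price P_m = 205 − 1.9·9.8077 = 186.3654; MC(Q_m) = 128.5 + 4·9.8077 = 167.7308.
Competitive Q* = 12.9661, so ΔQ = 3.1584; wedge = 186.3654 − 167.7308 = 18.6346.
DWL = ½ × 3.1584 × 18.6346 = 29.43.

29.43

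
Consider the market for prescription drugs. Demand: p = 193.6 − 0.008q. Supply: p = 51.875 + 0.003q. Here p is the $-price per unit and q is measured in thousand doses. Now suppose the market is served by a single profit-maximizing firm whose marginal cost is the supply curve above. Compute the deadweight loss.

Competitive equilibrium: 193.6 − 0.008q = 51.875 + 0.003q → q* = 12884.090909, p* = 90.527273.
Marginal revenue: MR = 193.6 − 0.016q. Set MR = MC: 193.6 − 0.016q = 51.875 + 0.003q → q_m = 7459.210526.
Price p_m = 193.6 − 0.008·7459.210526 = 133.926316; MC(q_m) = 51.875 + 0.003·7459.210526 = 74.252632.
Competitive q* = 12884.090909, so Δq = 5424.880383; wedge = 133.926316 − 74.252632 = 59.673684.
Deadweight loss = ½ × 5424.880383 × 59.673684 = $161861.30 thousand.

$161861.30 thousand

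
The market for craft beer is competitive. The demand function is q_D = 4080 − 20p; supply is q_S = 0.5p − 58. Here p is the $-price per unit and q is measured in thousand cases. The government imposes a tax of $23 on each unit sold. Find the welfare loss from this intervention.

$129.02 thousand

In inverse form: demand p = 204 − 0.05q, supply p = 116 + 2q.
Competitive equilibrium: 204 − 0.05q = 116 + 2q → q* = 42.9268, p* = 201.8537.
With the tax, the buyer price exceeds the seller price by 23: (204 − 0.05q) − (116 + 2q) = 23 → q' = 31.7073.
Δq = 42.9268 − 31.7073 = 11.2195; the wedge equals the tax, 23.
Deadweight loss = ½ × 11.2195 × 23 = $129.02 thousand.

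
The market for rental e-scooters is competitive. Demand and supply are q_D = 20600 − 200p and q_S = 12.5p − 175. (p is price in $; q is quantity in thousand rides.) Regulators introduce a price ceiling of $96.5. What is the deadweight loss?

In inverse form: demand p = 103 − 0.005q, supply p = 14 + 0.08q.
Competitive equilibrium: 103 − 0.005q = 14 + 0.08q → q* = 1047.0588, p* = 97.7647.
At the ceiling p = 96.5, quantity supplied = (96.5 − 14)/0.08 = 1031.25.
Willingness to pay at q' = 1031.25: 103 − 0.005·1031.25 = 97.8438.
Δq = 1047.0588 − 1031.25 = 15.8088; wedge = 97.8438 − 96.5 = 1.3438.
Welfare loss = ½ × 15.8088 × 1.3438 = $10.62 thousand.

$10.62 thousand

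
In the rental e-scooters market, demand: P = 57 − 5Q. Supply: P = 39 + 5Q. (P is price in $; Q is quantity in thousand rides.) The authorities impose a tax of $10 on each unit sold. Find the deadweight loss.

$5 thousand

Competitive equilibrium: 57 − 5Q = 39 + 5Q → Q* = 1.8, P* = 48.
With the tax, the buyer price exceeds the seller price by 10: (57 − 5Q) − (39 + 5Q) = 10 → Q' = 0.8.
ΔQ = 1.8 − 0.8 = 1; the wedge equals the tax, 10.
The triangle = ½ × 1 × 10 = $5 thousand.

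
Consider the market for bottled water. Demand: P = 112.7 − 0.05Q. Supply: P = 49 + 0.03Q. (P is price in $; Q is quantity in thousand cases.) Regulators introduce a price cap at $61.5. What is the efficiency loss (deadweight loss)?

$5763.34 thousand

Competitive equilibrium: 112.7 − 0.05Q = 49 + 0.03Q → Q* = 796.25, P* = 72.8875.
At the ceiling P = 61.5, quantity supplied = (61.5 − 49)/0.03 = 416.66667.
Willingness to pay at Q' = 416.66667: 112.7 − 0.05·416.66667 = 91.86667.
ΔQ = 796.25 − 416.66667 = 379.58333; wedge = 91.86667 − 61.5 = 30.36667.
The triangle = ½ × 379.58333 × 30.36667 = $5763.34 thousand.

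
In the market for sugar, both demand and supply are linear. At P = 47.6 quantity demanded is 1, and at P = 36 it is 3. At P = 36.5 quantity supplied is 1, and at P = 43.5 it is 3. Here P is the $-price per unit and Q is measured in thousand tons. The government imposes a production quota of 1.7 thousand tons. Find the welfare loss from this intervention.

$1.13 thousand

Demand slope = (36 − 47.6)/(3 − 1) = −5.8, so P = 53.4 − 5.8Q.
Supply slope = (43.5 − 36.5)/(3 − 1) = 3.5, so P = 33 + 3.5Q.
Competitive equilibrium: 53.4 − 5.8Q = 33 + 3.5Q → Q* = 2.1935, P* = 40.6774.
At Q = 1.7: demand price = 53.4 − 5.8·1.7 = 43.54; supply price = 33 + 3.5·1.7 = 38.95.
ΔQ = 2.1935 − 1.7 = 0.4935; wedge = 43.54 − 38.95 = 4.59.
The triangle = ½ × 0.4935 × 4.59 = $1.13 thousand.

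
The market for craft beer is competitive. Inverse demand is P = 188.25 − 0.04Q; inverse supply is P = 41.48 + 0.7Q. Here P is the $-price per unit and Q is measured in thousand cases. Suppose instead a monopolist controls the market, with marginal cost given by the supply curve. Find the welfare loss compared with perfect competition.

$38.28 thousand

Competitive equilibrium: 188.25 − 0.04Q = 41.48 + 0.7Q → Q* = 198.3378, P* = 180.3165.
Marginal revenue: MR = 188.25 − 0.08Q. Set MR = MC: 188.25 − 0.08Q = 41.48 + 0.7Q → Q_m = 188.1667.
Price P_m = 188.25 − 0.04·188.1667 = 180.7233; MC(Q_m) = 41.48 + 0.7·188.1667 = 173.1967.
Competitive Q* = 198.3378, so ΔQ = 10.1711; wedge = 180.7233 − 173.1967 = 7.5266.
Welfare loss = ½ × 10.1711 × 7.5266 = $38.28 thousand.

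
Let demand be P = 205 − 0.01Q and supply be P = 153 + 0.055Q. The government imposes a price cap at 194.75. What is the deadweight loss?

Competitive equilibrium: 205 − 0.01Q = 153 + 0.055Q → Q* = 800, P* = 197.
At the ceiling P = 194.75, quantity supplied = (194.75 − 153)/0.055 = 759.0909.
Willingness to pay at Q' = 759.0909: 205 − 0.01·759.0909 = 197.4091.
ΔQ = 800 − 759.0909 = 40.9091; wedge = 197.4091 − 194.75 = 2.6591.
DWL = ½ × 40.9091 × 2.6591 = 54.39.

54.39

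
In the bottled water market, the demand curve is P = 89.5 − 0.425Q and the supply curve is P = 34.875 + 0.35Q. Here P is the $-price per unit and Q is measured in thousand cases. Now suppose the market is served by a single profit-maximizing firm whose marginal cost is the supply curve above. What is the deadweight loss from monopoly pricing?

$241.47 thousand

Competitive equilibrium: 89.5 − 0.425Q = 34.875 + 0.35Q → Q* = 70.4839, P* = 59.5444.
Marginal revenue: MR = 89.5 − 0.85Q. Set MR = MC: 89.5 − 0.85Q = 34.875 + 0.35Q → Q_m = 45.5208.
Price P_m = 89.5 − 0.425·45.5208 = 70.1537; MC(Q_m) = 34.875 + 0.35·45.5208 = 50.8073.
Competitive Q* = 70.4839, so ΔQ = 24.9631; wedge = 70.1537 − 50.8073 = 19.3464.
Welfare loss = ½ × 24.9631 × 19.3464 = $241.47 thousand.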